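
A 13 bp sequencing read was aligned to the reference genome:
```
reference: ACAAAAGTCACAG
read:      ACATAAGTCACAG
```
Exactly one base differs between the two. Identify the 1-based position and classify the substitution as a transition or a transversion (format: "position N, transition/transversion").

position 4, transversion

The sequences differ only at position 4: A→T (purine→pyrimidine), a transversion.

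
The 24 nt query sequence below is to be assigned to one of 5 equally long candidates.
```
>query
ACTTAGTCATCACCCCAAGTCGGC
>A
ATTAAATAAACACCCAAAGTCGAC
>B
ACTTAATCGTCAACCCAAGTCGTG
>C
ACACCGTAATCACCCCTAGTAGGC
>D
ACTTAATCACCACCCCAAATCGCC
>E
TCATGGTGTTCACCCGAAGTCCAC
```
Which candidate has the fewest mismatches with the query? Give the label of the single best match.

D

Hamming distances to query — A: 7; B: 5; C: 6; D: 4; E: 8.
Smallest is D with 4 mismatches.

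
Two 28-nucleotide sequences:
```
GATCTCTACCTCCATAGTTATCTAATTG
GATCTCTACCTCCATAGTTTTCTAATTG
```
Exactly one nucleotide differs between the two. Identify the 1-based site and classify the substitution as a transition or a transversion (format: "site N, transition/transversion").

Site 20 changes A→T. A is a purine and T is a pyrimidine, so this is a transversion.

site 20, transversion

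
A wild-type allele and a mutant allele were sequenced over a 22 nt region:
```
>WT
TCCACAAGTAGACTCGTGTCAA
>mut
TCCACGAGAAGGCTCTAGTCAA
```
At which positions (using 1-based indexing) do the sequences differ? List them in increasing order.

6, 9, 12, 16, 17

Differences at position 6 (A→G), position 9 (T→A), position 12 (A→G), position 16 (G→T), position 17 (T→A).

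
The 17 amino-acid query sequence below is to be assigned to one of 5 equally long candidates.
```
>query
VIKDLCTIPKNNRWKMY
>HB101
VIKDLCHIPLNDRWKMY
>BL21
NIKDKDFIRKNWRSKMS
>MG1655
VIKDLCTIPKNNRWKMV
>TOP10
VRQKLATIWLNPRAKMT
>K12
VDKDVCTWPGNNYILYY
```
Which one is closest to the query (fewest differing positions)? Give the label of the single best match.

Hamming distances to query — HB101: 3; BL21: 8; MG1655: 1; TOP10: 9; K12: 8.
Smallest is MG1655 with 1 mismatch.

MG1655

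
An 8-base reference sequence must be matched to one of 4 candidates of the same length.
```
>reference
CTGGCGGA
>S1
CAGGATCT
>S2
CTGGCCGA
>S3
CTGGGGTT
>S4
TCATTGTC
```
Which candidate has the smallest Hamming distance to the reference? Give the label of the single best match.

S1 differs at 5 positions; S2 differs at 1 position; S3 differs at 3 positions; S4 differs at 7 positions. The closest is S2.

S2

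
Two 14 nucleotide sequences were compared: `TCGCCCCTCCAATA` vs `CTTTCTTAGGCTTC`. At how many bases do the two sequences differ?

The sequences differ at bases 1, 2, 3, 4, 6, 7, 8, 9, 10, 11, 12, 14 (1-based) — 12 in total.

12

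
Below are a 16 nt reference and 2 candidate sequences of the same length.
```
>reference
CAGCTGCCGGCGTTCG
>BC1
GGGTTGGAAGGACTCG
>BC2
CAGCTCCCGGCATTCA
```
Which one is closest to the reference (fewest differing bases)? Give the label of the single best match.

BC2

Hamming distances to reference — BC1: 9; BC2: 3.
Smallest is BC2 with 3 mismatches.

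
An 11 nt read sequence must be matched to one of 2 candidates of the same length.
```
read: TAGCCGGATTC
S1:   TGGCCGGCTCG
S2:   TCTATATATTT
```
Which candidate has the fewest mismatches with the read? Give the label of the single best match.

Hamming distances to read — S1: 4; S2: 7.
Smallest is S1 with 4 mismatches.

S1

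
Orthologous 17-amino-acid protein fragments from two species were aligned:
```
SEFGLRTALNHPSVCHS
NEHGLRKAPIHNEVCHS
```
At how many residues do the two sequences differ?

7

Mismatches (1-based): residue 1: S→N; residue 3: F→H; residue 7: T→K; residue 9: L→P; residue 10: N→I; residue 12: P→N; residue 13: S→E.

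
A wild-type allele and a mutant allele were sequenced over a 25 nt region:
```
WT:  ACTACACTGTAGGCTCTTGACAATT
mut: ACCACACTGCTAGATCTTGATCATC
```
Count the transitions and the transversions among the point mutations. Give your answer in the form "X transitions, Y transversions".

5 transitions, 3 transversions

Mismatches (1-based):
position 3: T→C (pyrimidine→pyrimidine, transition)
position 10: T→C (pyrimidine→pyrimidine, transition)
position 11: A→T (purine→pyrimidine, transversion)
position 12: G→A (purine→purine, transition)
position 14: C→A (pyrimidine→purine, transversion)
position 21: C→T (pyrimidine→pyrimidine, transition)
position 22: A→C (purine→pyrimidine, transversion)
position 25: T→C (pyrimidine→pyrimidine, transition)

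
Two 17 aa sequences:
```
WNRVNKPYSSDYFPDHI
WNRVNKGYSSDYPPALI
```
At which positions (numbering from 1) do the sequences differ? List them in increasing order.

Scanning 1-based: 7: P/G; 13: F/P; 15: D/A; 16: H/L.

7, 13, 15, 16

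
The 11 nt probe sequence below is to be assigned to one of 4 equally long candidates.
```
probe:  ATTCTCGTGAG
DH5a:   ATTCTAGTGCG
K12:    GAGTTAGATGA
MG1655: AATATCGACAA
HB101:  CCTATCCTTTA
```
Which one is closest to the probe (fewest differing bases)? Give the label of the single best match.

Hamming distances to probe — DH5a: 2; K12: 9; MG1655: 5; HB101: 7.
Smallest is DH5a with 2 mismatches.

DH5a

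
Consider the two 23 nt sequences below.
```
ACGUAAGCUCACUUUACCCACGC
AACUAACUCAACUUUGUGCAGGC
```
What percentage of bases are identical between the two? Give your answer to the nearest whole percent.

57%

Mismatches at positions 2, 3, 7, 8, 9, 10, 16, 17, 18, 21 (1-based): 10 of 23.
Identical positions: 13/23 = 56.52% → 57%.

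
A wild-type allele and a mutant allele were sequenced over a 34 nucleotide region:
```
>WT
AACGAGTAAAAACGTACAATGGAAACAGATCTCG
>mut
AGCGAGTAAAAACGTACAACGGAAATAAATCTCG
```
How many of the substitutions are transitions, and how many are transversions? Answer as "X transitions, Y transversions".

Mismatches (1-based):
site 2: A→G (purine→purine, transition)
site 20: T→C (pyrimidine→pyrimidine, transition)
site 26: C→T (pyrimidine→pyrimidine, transition)
site 28: G→A (purine→purine, transition)

4 transitions, 0 transversions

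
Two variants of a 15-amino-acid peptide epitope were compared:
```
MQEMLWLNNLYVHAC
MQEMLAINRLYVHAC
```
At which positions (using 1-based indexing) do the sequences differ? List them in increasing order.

6, 7, 9

Scanning 1-based: 6: W/A; 7: L/I; 9: N/R.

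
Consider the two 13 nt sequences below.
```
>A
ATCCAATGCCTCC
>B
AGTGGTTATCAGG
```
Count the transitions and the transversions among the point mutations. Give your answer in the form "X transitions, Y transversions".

Transitions (purine↔purine or pyrimidine↔pyrimidine): 3 C→T, 5 A→G, 8 G→A, 9 C→T.
Transversions (purine↔pyrimidine): 2 T→G, 4 C→G, 6 A→T, 11 T→A, 12 C→G, 13 C→G.

4 transitions, 6 transversions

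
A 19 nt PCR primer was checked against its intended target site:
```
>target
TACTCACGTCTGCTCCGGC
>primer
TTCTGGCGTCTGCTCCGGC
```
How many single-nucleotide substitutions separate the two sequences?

3

Mismatches (1-based): site 2: A→T; site 5: C→G; site 6: A→G.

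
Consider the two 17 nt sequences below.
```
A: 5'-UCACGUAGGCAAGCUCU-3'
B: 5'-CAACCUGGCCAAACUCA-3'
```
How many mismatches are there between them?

7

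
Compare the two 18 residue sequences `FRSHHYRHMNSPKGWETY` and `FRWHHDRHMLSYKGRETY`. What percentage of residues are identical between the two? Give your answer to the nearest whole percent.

Mismatches at positions 3, 6, 10, 12, 15 (1-based): 5 of 18.
Identical positions: 13/18 = 72.22% → 72%.

72%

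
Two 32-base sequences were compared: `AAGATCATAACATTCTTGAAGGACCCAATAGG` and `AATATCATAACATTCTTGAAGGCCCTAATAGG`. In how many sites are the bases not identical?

Mismatches (1-based): site 3: G→T; site 23: A→C; site 26: C→T.

3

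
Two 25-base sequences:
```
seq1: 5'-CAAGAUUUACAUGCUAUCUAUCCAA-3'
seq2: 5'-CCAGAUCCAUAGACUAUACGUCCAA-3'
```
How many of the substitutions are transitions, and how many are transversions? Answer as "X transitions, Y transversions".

6 transitions, 3 transversions

Transitions (purine↔purine or pyrimidine↔pyrimidine): 7 U→C, 8 U→C, 10 C→U, 13 G→A, 19 U→C, 20 A→G.
Transversions (purine↔pyrimidine): 2 A→C, 12 U→G, 18 C→A.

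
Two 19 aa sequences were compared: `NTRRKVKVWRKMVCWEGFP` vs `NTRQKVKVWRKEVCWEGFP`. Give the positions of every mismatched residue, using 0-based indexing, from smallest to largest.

3, 11

Scanning 0-based: 3: R/Q; 11: M/E.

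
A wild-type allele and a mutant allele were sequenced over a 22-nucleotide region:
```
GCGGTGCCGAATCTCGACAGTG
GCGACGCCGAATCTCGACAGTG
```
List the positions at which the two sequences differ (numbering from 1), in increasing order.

4, 5

Scanning 1-based: 4: G/A; 5: T/C.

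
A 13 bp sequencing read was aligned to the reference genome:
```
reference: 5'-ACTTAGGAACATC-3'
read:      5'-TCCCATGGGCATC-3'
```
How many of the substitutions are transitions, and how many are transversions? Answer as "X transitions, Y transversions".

Transitions (purine↔purine or pyrimidine↔pyrimidine): 3 T→C, 4 T→C, 8 A→G, 9 A→G.
Transversions (purine↔pyrimidine): 1 A→T, 6 G→T.

4 transitions, 2 transversions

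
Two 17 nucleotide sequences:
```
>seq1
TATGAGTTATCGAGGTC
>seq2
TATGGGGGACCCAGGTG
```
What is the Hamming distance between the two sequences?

The sequences differ at sites 5, 7, 8, 10, 12, 17 (1-based) — 6 in total.

6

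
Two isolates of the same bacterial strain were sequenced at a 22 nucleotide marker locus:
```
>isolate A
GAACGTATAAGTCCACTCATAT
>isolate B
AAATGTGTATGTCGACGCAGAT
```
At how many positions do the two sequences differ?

Mismatches (1-based): position 1: G→A; position 4: C→T; position 7: A→G; position 10: A→T; position 14: C→G; position 17: T→G; position 20: T→G.

7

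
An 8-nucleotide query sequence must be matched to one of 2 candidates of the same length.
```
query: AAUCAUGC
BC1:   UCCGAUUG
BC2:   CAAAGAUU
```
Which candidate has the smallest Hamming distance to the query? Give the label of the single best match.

BC1 differs at 6 positions; BC2 differs at 7 positions. The closest is BC1.

BC1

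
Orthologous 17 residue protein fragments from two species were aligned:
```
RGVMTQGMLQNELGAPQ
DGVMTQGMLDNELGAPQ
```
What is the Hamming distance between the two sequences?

2

The sequences differ at positions 1, 10 (1-based) — 2 in total.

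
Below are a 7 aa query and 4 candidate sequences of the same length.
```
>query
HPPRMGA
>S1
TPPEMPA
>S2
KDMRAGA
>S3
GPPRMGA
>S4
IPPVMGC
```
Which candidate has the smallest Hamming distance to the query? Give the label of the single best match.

Hamming distances to query — S1: 3; S2: 4; S3: 1; S4: 3.
Smallest is S3 with 1 mismatch.

S3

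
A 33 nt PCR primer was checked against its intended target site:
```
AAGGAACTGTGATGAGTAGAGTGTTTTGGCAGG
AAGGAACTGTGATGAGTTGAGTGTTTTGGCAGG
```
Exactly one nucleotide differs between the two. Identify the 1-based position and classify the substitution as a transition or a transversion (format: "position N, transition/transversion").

position 18, transversion

Position 18 changes A→T. A is a purine and T is a pyrimidine, so this is a transversion.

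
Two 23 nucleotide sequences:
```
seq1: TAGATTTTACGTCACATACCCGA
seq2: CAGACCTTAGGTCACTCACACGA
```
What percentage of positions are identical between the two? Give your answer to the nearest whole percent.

Mismatches at positions 1, 5, 6, 10, 16, 17, 20 (1-based): 7 of 23.
Identical positions: 16/23 = 69.57% → 70%.

70%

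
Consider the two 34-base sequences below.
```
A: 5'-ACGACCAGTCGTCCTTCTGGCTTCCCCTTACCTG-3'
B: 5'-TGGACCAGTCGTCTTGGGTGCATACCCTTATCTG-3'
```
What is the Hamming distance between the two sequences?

Comparing position by position, 10 sites differ: 1 (A/T), 2 (C/G), 14 (C/T), 16 (T/G), 17 (C/G), 18 (T/G), 19 (G/T), 22 (T/A), 24 (C/A), 31 (C/T).

10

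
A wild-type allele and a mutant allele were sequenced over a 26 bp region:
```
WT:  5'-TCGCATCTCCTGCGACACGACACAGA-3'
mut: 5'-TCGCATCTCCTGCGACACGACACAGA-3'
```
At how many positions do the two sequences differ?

No positions differ; the sequences are identical.

0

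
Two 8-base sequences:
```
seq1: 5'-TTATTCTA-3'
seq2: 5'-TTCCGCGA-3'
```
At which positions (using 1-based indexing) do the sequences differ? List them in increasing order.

Differences at position 3 (A→C), position 4 (T→C), position 5 (T→G), position 7 (T→G).

3, 4, 5, 7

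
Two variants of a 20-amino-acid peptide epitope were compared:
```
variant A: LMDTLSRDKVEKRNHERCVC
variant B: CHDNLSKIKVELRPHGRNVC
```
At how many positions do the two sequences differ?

The sequences differ at positions 1, 2, 4, 7, 8, 12, 14, 16, 18 (1-based) — 9 in total.

9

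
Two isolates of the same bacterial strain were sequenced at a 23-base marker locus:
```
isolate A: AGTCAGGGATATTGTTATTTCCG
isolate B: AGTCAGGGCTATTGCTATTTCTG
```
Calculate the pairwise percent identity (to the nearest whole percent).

87%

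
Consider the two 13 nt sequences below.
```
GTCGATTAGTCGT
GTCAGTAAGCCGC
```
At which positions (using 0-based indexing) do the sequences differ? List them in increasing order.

3, 4, 6, 9, 12

Scanning 0-based: 3: G/A; 4: A/G; 6: T/A; 9: T/C; 12: T/C.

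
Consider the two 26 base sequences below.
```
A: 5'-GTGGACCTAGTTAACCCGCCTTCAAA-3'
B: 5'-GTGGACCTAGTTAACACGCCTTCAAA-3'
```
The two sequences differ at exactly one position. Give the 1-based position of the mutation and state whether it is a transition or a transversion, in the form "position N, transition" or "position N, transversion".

position 16, transversion

The sequences differ only at position 16: C→A (pyrimidine→purine), a transversion.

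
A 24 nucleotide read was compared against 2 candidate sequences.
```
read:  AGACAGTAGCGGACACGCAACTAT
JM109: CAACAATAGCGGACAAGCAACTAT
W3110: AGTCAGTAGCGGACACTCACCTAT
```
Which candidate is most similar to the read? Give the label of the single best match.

JM109 differs at 4 sites; W3110 differs at 3 sites. The closest is W3110.

W3110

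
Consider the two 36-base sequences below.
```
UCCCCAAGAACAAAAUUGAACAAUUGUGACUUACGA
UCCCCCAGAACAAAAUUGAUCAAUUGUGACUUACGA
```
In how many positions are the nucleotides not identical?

Mismatches (1-based): position 6: A→C; position 20: A→U.

2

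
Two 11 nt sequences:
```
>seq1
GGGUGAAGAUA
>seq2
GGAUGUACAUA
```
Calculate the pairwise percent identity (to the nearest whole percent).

73%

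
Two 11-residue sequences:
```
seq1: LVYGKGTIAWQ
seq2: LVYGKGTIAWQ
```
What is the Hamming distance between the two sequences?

0

No positions differ; the sequences are identical.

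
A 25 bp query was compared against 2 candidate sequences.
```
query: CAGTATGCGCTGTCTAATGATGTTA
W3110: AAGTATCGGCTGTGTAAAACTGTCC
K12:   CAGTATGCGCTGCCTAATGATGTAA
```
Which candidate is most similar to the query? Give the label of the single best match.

W3110 differs at 9 sites; K12 differs at 2 sites. The closest is K12.

K12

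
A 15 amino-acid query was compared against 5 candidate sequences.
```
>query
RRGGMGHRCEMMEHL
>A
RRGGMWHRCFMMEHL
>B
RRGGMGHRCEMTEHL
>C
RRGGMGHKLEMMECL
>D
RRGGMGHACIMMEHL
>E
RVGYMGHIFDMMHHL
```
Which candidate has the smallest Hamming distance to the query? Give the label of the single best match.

Hamming distances to query — A: 2; B: 1; C: 3; D: 2; E: 6.
Smallest is B with 1 mismatch.

B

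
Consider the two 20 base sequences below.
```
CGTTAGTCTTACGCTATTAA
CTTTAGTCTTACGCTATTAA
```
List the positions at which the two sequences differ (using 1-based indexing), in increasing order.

2

Differences at position 2 (G→T).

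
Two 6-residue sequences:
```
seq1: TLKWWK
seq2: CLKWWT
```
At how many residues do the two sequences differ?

Comparing position by position, 2 residues differ: 1 (T/C), 6 (K/T).

2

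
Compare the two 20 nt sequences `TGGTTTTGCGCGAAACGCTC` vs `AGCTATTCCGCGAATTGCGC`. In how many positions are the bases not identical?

7

Comparing position by position, 7 positions differ: 1 (T/A), 3 (G/C), 5 (T/A), 8 (G/C), 15 (A/T), 16 (C/T), 19 (T/G).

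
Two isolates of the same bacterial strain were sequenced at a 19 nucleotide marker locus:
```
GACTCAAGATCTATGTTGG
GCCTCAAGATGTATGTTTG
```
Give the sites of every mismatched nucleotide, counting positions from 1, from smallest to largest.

2, 11, 18

Scanning 1-based: 2: A/C; 11: C/G; 18: G/T.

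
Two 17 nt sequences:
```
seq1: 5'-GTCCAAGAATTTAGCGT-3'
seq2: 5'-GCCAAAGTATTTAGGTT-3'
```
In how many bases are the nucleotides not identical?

5

The sequences differ at bases 2, 4, 8, 15, 16 (1-based) — 5 in total.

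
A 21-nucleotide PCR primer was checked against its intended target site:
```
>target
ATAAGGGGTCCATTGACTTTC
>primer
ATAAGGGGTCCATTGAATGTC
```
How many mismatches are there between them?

2

Comparing position by position, 2 bases differ: 17 (C/A), 19 (T/G).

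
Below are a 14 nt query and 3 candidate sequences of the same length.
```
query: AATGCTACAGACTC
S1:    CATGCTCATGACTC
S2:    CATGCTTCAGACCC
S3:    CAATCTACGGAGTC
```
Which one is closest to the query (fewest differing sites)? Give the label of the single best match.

S2

S1 differs at 4 sites; S2 differs at 3 sites; S3 differs at 5 sites. The closest is S2.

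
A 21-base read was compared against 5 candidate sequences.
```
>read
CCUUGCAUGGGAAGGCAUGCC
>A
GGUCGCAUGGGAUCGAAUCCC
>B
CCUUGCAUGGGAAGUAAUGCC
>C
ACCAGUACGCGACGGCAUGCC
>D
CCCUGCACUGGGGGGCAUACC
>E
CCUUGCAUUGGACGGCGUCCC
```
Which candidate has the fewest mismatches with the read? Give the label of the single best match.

B

Hamming distances to read — A: 7; B: 2; C: 7; D: 6; E: 4.
Smallest is B with 2 mismatches.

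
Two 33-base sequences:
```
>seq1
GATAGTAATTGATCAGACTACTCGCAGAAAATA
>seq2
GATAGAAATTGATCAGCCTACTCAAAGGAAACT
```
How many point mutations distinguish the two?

7

The sequences differ at sites 6, 17, 24, 25, 28, 32, 33 (1-based) — 7 in total.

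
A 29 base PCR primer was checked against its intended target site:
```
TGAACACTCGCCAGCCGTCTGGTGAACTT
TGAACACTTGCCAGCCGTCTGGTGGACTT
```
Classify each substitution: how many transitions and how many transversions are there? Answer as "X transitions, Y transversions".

Transitions (purine↔purine or pyrimidine↔pyrimidine): 9 C→T, 25 A→G.
Transversions (purine↔pyrimidine): none.

2 transitions, 0 transversions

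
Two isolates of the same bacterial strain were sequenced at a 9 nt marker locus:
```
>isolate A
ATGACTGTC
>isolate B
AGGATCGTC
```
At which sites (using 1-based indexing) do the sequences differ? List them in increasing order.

Scanning 1-based: 2: T/G; 5: C/T; 6: T/C.

2, 5, 6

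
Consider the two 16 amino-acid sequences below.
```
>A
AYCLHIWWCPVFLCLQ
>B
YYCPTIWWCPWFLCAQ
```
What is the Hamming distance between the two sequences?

5

Mismatches (1-based): position 1: A→Y; position 4: L→P; position 5: H→T; position 11: V→W; position 15: L→A.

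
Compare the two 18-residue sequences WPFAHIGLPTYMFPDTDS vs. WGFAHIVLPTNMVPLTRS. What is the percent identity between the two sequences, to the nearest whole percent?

Mismatches at positions 2, 7, 11, 13, 15, 17 (1-based): 6 of 18.
Identical positions: 12/18 = 66.67% → 67%.

67%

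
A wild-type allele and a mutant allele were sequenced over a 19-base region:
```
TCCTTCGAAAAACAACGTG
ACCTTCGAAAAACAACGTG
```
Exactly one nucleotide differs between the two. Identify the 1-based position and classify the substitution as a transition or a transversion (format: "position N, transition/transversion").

The sequences differ only at position 1: T→A (pyrimidine→purine), a transversion.

position 1, transversion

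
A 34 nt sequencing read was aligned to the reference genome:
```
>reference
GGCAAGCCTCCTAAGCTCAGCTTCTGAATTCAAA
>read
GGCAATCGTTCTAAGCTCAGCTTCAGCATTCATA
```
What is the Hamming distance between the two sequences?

6

Mismatches (1-based): position 6: G→T; position 8: C→G; position 10: C→T; position 25: T→A; position 27: A→C; position 33: A→T.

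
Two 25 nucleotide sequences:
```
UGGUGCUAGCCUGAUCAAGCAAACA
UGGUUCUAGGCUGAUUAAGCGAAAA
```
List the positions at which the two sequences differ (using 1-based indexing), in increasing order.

5, 10, 16, 21, 24

Scanning 1-based: 5: G/U; 10: C/G; 16: C/U; 21: A/G; 24: C/A.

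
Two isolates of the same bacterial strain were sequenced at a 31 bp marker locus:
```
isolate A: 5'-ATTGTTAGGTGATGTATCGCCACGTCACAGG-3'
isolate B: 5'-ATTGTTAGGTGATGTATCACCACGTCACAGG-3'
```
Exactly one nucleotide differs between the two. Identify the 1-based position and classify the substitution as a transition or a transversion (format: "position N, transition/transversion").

position 19, transition

The sequences differ only at position 19: G→A (purine→purine), a transition.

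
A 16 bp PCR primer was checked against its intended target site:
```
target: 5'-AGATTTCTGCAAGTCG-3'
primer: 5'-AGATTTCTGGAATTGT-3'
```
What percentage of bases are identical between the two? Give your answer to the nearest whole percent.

75%

4 positions differ (10, 13, 15, 16), so 12 of 16 match: 12/16 = 75%.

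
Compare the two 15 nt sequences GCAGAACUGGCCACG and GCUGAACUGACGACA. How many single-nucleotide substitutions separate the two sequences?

4

Mismatches (1-based): position 3: A→U; position 10: G→A; position 12: C→G; position 15: G→A.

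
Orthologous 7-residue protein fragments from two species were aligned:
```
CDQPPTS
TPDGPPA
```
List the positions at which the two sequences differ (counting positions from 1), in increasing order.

1, 2, 3, 4, 6, 7

Differences at position 1 (C→T), position 2 (D→P), position 3 (Q→D), position 4 (P→G), position 6 (T→P), position 7 (S→A).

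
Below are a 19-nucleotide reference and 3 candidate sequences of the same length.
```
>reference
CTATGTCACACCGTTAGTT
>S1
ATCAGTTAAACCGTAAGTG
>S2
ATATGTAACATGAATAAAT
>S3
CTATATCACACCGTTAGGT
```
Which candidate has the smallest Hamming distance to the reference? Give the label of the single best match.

S3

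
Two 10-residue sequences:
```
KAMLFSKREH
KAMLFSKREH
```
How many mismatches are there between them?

The two sequences are identical at every position.

0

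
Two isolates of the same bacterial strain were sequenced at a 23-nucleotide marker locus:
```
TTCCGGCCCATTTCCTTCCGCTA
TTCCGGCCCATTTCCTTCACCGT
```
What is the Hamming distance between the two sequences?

The sequences differ at sites 19, 20, 22, 23 (1-based) — 4 in total.

4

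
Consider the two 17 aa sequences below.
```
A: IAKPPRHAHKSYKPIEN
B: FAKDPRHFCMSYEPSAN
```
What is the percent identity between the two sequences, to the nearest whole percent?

53%

Mismatches at positions 1, 4, 8, 9, 10, 13, 15, 16 (1-based): 8 of 17.
Identical positions: 9/17 = 52.94% → 53%.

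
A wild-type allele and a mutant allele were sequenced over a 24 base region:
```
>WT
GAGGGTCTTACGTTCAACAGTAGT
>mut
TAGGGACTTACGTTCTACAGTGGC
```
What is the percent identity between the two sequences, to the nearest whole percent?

5 positions differ (1, 6, 16, 22, 24), so 19 of 24 match: 19/24 = 79.17%.

79%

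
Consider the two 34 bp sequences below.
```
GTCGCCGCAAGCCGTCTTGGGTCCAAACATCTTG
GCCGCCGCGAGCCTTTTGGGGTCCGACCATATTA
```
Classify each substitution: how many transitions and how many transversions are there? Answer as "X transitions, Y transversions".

Mismatches (1-based):
position 2: T→C (pyrimidine→pyrimidine, transition)
position 9: A→G (purine→purine, transition)
position 14: G→T (purine→pyrimidine, transversion)
position 16: C→T (pyrimidine→pyrimidine, transition)
position 18: T→G (pyrimidine→purine, transversion)
position 25: A→G (purine→purine, transition)
position 27: A→C (purine→pyrimidine, transversion)
position 31: C→A (pyrimidine→purine, transversion)
position 34: G→A (purine→purine, transition)

5 transitions, 4 transversions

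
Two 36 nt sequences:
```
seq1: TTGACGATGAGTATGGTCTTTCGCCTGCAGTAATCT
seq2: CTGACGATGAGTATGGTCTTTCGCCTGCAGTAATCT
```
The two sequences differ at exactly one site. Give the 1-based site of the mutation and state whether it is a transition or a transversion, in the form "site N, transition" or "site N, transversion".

site 1, transition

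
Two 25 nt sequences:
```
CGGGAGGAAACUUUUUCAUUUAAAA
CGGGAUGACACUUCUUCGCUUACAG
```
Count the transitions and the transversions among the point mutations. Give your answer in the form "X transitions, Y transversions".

Transitions (purine↔purine or pyrimidine↔pyrimidine): 14 U→C, 18 A→G, 19 U→C, 25 A→G.
Transversions (purine↔pyrimidine): 6 G→U, 9 A→C, 23 A→C.

4 transitions, 3 transversions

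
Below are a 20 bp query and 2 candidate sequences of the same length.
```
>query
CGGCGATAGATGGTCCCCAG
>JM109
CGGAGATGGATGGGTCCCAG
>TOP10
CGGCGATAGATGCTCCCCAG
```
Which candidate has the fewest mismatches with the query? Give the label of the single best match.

TOP10

JM109 differs at 4 bases; TOP10 differs at 1 base. The closest is TOP10.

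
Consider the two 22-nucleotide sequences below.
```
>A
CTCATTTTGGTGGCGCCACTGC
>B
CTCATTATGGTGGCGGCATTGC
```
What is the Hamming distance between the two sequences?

Comparing position by position, 3 positions differ: 7 (T/A), 16 (C/G), 19 (C/T).

3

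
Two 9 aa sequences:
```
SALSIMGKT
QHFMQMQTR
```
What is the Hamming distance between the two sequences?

8

Comparing position by position, 8 positions differ: 1 (S/Q), 2 (A/H), 3 (L/F), 4 (S/M), 5 (I/Q), 7 (G/Q), 8 (K/T), 9 (T/R).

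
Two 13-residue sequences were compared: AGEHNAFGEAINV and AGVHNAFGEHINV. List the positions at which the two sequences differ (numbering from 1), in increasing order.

Differences at position 3 (E→V), position 10 (A→H).

3, 10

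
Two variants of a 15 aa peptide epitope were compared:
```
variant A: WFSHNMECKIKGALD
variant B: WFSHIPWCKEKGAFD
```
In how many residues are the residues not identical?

5

The sequences differ at residues 5, 6, 7, 10, 14 (1-based) — 5 in total.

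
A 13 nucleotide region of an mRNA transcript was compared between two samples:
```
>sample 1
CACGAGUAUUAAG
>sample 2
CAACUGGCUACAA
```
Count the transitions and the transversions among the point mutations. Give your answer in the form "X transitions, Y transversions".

1 transition, 7 transversions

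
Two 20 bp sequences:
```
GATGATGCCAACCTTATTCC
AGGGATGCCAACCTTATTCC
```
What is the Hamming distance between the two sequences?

3

Mismatches (1-based): site 1: G→A; site 2: A→G; site 3: T→G.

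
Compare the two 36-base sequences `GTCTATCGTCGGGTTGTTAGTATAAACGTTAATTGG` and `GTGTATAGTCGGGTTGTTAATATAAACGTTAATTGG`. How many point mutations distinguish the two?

The sequences differ at positions 3, 7, 20 (1-based) — 3 in total.

3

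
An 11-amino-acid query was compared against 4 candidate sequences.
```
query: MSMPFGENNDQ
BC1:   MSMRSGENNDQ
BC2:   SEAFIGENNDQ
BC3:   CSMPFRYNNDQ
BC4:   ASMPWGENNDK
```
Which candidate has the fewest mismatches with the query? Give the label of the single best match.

BC1 differs at 2 positions; BC2 differs at 5 positions; BC3 differs at 3 positions; BC4 differs at 3 positions. The closest is BC1.

BC1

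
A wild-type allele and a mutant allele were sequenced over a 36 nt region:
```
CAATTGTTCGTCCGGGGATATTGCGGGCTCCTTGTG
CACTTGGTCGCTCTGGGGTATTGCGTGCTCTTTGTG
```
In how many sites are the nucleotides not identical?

The sequences differ at sites 3, 7, 11, 12, 14, 18, 26, 31 (1-based) — 8 in total.

8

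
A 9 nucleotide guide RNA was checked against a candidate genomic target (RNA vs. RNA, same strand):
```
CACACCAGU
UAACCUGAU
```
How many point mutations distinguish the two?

Mismatches (1-based): site 1: C→U; site 3: C→A; site 4: A→C; site 6: C→U; site 7: A→G; site 8: G→A.

6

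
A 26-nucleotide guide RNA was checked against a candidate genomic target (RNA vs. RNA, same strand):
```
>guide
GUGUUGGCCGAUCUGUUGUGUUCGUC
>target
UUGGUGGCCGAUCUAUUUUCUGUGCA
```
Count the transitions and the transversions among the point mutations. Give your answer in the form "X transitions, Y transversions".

3 transitions, 6 transversions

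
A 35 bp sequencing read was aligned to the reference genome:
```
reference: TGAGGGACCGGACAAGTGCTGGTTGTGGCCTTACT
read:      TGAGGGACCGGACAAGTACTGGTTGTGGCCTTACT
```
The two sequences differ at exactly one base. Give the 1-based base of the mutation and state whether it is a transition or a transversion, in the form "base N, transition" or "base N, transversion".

Base 18 changes G→A. G is a purine and A is a purine, so this is a transition.

base 18, transition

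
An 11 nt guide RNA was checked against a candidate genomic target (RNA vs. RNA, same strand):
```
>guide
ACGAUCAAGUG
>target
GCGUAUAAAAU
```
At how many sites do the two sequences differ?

7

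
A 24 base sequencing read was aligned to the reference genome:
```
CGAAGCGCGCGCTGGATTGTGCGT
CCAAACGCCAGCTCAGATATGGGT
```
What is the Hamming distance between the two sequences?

Comparing position by position, 10 positions differ: 2 (G/C), 5 (G/A), 9 (G/C), 10 (C/A), 14 (G/C), 15 (G/A), 16 (A/G), 17 (T/A), 19 (G/A), 22 (C/G).

10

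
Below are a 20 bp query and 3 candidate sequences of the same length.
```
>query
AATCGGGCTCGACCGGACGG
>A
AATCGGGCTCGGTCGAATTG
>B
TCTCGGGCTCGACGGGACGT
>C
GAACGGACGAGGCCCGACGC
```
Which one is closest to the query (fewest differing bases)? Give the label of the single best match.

B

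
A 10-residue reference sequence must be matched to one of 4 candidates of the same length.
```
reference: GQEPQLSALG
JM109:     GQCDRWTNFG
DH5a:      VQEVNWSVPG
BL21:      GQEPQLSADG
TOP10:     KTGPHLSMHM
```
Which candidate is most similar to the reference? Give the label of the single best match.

Hamming distances to reference — JM109: 7; DH5a: 6; BL21: 1; TOP10: 7.
Smallest is BL21 with 1 mismatch.

BL21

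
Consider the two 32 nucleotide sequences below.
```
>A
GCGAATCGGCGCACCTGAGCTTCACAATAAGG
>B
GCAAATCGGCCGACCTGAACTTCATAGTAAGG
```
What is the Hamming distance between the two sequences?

6

The sequences differ at positions 3, 11, 12, 19, 25, 27 (1-based) — 6 in total.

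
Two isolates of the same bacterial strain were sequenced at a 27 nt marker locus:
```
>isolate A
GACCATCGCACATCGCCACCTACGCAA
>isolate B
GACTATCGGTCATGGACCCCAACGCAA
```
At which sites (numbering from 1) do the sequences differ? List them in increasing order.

Differences at site 4 (C→T), site 9 (C→G), site 10 (A→T), site 14 (C→G), site 16 (C→A), site 18 (A→C), site 21 (T→A).

4, 9, 10, 14, 16, 18, 21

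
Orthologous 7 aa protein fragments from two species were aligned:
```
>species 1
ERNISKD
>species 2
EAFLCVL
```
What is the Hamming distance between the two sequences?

6

Comparing position by position, 6 positions differ: 2 (R/A), 3 (N/F), 4 (I/L), 5 (S/C), 6 (K/V), 7 (D/L).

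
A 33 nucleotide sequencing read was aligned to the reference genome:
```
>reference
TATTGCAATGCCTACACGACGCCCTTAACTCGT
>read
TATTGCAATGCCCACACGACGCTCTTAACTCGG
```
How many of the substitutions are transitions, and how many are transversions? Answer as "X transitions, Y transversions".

2 transitions, 1 transversion

Transitions (purine↔purine or pyrimidine↔pyrimidine): 13 T→C, 23 C→T.
Transversions (purine↔pyrimidine): 33 T→G.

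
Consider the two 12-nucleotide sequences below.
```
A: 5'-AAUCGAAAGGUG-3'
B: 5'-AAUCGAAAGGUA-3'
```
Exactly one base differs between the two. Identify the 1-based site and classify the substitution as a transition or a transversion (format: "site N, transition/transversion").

Site 12 changes G→A. G is a purine and A is a purine, so this is a transition.

site 12, transition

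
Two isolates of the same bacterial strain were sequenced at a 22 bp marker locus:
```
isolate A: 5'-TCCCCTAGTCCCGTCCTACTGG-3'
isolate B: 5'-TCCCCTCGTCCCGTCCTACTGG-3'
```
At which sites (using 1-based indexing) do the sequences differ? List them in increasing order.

7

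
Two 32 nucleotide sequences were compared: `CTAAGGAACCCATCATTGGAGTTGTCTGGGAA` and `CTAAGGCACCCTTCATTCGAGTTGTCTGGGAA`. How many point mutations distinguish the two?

Comparing position by position, 3 bases differ: 7 (A/C), 12 (A/T), 18 (G/C).

3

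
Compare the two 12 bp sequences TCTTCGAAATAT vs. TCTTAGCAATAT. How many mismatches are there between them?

2

Mismatches (1-based): site 5: C→A; site 7: A→C.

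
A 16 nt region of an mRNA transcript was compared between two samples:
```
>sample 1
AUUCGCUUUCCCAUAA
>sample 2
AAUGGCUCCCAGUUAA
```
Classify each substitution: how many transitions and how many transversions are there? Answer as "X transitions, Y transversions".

2 transitions, 5 transversions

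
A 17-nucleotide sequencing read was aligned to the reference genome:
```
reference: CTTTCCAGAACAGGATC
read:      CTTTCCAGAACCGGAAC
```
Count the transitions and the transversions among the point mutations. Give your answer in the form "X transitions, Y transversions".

0 transitions, 2 transversions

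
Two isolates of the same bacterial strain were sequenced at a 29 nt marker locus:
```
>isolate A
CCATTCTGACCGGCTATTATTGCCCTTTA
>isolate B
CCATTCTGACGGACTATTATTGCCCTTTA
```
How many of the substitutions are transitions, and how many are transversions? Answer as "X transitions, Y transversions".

1 transition, 1 transversion

Transitions (purine↔purine or pyrimidine↔pyrimidine): 13 G→A.
Transversions (purine↔pyrimidine): 11 C→G.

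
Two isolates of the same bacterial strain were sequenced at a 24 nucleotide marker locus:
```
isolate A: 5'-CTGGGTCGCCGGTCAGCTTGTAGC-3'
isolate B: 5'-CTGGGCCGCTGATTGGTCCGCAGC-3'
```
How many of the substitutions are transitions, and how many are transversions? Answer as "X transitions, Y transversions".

Transitions (purine↔purine or pyrimidine↔pyrimidine): 6 T→C, 10 C→T, 12 G→A, 14 C→T, 15 A→G, 17 C→T, 18 T→C, 19 T→C, 21 T→C.
Transversions (purine↔pyrimidine): none.

9 transitions, 0 transversions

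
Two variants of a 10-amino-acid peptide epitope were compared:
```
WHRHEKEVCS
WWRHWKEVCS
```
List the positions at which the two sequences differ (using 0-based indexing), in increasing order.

Scanning 0-based: 1: H/W; 4: E/W.

1, 4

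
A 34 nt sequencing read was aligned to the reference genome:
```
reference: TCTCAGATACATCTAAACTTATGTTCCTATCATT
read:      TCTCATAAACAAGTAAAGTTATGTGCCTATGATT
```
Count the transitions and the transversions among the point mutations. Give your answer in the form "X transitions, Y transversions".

Mismatches (1-based):
position 6: G→T (purine→pyrimidine, transversion)
position 8: T→A (pyrimidine→purine, transversion)
position 12: T→A (pyrimidine→purine, transversion)
position 13: C→G (pyrimidine→purine, transversion)
position 18: C→G (pyrimidine→purine, transversion)
position 25: T→G (pyrimidine→purine, transversion)
position 31: C→G (pyrimidine→purine, transversion)

0 transitions, 7 transversions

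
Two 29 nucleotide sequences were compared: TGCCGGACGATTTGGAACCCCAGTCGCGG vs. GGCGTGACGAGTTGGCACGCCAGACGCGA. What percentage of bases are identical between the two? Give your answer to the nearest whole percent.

72%

8 positions differ (1, 4, 5, 11, 16, 19, 24, 29), so 21 of 29 match: 21/29 = 72.41%.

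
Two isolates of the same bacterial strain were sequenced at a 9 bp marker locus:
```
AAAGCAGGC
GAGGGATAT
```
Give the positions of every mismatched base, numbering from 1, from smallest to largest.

1, 3, 5, 7, 8, 9

Scanning 1-based: 1: A/G; 3: A/G; 5: C/G; 7: G/T; 8: G/A; 9: C/T.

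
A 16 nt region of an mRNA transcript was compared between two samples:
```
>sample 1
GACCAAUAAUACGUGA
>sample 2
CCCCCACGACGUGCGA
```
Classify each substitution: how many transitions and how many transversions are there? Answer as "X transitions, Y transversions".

6 transitions, 3 transversions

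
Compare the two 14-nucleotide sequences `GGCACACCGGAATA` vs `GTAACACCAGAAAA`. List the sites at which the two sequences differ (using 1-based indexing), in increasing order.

2, 3, 9, 13

Differences at site 2 (G→T), site 3 (C→A), site 9 (G→A), site 13 (T→A).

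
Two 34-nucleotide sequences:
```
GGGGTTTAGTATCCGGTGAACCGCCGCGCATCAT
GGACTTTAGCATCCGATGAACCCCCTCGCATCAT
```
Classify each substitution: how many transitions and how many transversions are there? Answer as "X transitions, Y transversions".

3 transitions, 3 transversions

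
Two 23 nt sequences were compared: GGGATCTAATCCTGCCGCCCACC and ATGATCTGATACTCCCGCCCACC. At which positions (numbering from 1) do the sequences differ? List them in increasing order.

1, 2, 8, 11, 14

Scanning 1-based: 1: G/A; 2: G/T; 8: A/G; 11: C/A; 14: G/C.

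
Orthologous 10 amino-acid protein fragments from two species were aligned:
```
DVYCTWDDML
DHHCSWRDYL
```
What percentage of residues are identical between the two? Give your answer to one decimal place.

50.0%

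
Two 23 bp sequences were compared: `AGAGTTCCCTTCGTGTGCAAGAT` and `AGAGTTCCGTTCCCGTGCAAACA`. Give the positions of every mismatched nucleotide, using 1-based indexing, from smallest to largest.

9, 13, 14, 21, 22, 23

Differences at position 9 (C→G), position 13 (G→C), position 14 (T→C), position 21 (G→A), position 22 (A→C), position 23 (T→A).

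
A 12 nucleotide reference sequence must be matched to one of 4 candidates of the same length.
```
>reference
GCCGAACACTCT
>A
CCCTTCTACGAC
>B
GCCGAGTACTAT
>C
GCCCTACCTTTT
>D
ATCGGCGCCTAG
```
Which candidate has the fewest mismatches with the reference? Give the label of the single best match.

Hamming distances to reference — A: 8; B: 3; C: 5; D: 8.
Smallest is B with 3 mismatches.

B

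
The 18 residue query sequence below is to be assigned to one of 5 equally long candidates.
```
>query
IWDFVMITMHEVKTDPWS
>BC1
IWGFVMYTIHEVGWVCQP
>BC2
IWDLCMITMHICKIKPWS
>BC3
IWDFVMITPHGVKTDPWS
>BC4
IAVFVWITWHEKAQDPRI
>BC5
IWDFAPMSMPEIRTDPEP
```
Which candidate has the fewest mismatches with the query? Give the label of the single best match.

BC1 differs at 9 residues; BC2 differs at 6 residues; BC3 differs at 2 residues; BC4 differs at 9 residues; BC5 differs at 9 residues. The closest is BC3.

BC3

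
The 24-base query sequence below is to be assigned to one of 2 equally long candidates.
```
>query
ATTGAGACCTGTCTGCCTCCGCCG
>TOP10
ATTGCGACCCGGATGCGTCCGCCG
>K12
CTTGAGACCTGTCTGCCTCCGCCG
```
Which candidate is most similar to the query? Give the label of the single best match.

Hamming distances to query — TOP10: 5; K12: 1.
Smallest is K12 with 1 mismatch.

K12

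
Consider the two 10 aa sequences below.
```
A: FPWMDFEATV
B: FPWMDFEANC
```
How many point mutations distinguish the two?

Comparing position by position, 2 residues differ: 9 (T/N), 10 (V/C).

2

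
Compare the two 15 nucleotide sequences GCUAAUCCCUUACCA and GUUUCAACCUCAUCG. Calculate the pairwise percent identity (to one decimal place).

46.7%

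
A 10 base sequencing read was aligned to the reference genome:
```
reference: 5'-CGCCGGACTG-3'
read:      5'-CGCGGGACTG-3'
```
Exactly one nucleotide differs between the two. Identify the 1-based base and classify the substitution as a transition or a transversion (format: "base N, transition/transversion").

base 4, transversion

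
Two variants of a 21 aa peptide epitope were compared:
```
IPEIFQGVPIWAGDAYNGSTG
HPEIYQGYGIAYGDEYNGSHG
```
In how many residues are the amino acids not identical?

8

Comparing position by position, 8 residues differ: 1 (I/H), 5 (F/Y), 8 (V/Y), 9 (P/G), 11 (W/A), 12 (A/Y), 15 (A/E), 20 (T/H).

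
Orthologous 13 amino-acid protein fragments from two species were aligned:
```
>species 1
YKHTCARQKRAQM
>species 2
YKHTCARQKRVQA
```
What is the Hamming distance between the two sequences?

2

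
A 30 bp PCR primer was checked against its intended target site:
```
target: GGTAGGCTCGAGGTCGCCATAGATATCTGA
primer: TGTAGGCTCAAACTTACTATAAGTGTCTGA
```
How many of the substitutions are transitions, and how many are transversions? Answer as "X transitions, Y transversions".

Transitions (purine↔purine or pyrimidine↔pyrimidine): 10 G→A, 12 G→A, 15 C→T, 16 G→A, 18 C→T, 22 G→A, 23 A→G, 25 A→G.
Transversions (purine↔pyrimidine): 1 G→T, 13 G→C.

8 transitions, 2 transversions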